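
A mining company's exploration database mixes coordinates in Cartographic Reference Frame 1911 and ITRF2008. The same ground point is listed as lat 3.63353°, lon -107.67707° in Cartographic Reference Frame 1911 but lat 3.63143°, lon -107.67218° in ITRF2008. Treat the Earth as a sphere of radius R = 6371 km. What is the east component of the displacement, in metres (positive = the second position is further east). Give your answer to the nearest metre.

ΔE = 543 m

Δφ = 3.63143° − 3.63353° = -0.00210°; Δλ = -107.67218° − -107.67707° = +0.00489°.
1° along a meridian = πR/180 = 111195 m.
ΔN = Δφ × 111195 = -233.5 m; ΔE = Δλ × 111195 × cos(3.63353°) = +0.00489 × 111195 × 0.997990 = 542.7 m.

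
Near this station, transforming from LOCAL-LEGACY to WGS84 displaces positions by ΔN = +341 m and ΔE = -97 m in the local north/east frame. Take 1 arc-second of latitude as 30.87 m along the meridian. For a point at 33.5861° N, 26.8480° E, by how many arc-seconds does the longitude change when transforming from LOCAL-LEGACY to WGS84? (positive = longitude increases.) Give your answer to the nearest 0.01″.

Δλ = -3.77″

At latitude 33.5861°, cos φ = 0.833055.
1″ of longitude at this latitude = 30.87 × cos φ = 25.7164 m, so Δλ = -97.0 / 25.7164 = -3.772″.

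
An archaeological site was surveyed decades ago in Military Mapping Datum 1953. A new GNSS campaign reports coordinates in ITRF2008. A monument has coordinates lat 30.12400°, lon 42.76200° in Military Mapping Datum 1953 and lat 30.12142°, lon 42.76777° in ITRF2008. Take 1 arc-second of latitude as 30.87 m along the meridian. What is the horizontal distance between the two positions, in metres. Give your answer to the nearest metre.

624 m

Δφ = 30.12142° − 30.12400° = -0.00258°; Δλ = 42.76777° − 42.76200° = +0.00577°.
1° of latitude = 3600 × 30.87 = 111132 m.
ΔN = Δφ × 111132 = -286.7 m; ΔE = Δλ × 111132 × cos(30.12400°) = +0.00577 × 111132 × 0.864941 = 554.6 m.
Distance = √(ΔE² + ΔN²) = √(554.6² + (-286.7)²) = 624.4 m.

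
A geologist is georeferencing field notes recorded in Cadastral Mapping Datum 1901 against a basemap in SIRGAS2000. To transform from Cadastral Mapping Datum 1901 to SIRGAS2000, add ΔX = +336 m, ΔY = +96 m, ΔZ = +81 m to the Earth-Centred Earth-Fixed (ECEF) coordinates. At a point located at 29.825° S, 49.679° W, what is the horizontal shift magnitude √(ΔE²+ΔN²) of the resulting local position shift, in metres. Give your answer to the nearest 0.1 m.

348.5 m

The local east axis at (φ, λ) is (−sin λ, cos λ, 0), so ΔE = −sin(-49.679°)·336 + cos(-49.679°)·96 = 318.30 m.
The local north axis is (−sin φ cos λ, −sin φ sin λ, cos φ), giving ΔN = 108.132 − 36.403 + 70.271 = 142.00 m.
Horizontal magnitude = √(ΔE² + ΔN²) = √(318.30² + 142.00²) = 348.53 m.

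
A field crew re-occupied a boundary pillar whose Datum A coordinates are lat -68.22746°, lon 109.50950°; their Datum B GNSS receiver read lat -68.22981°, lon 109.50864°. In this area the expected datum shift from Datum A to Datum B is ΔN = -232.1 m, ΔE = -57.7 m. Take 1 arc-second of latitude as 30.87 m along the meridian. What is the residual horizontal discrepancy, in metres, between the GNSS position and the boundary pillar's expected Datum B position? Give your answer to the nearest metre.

Observed coordinate differences: Δφ = -0.00235°, Δλ = -0.00086°.
Converting to metres (1° lat = 111132 m, cos φ = 0.370923): observed ΔN = -261.2 m, observed ΔE = -35.5 m.
Subtracting the expected shift leaves a residual of -261.2 − (-232.1) = -29.1 m north and -35.5 − (-57.7) = 22.2 m east.
Residual distance = √((-29.1)² + 22.2²) = 36.6 m.

37 m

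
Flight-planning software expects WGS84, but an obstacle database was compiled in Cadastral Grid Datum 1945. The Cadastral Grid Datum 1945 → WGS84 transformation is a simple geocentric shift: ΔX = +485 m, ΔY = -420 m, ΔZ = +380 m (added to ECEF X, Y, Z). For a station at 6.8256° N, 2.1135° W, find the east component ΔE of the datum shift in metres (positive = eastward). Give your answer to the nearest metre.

ΔE = -402 m

The local east axis at (φ, λ) is (−sin λ, cos λ, 0), so ΔE = −sin(-2.1135°)·485 + cos(-2.1135°)·(-420) = -401.83 m.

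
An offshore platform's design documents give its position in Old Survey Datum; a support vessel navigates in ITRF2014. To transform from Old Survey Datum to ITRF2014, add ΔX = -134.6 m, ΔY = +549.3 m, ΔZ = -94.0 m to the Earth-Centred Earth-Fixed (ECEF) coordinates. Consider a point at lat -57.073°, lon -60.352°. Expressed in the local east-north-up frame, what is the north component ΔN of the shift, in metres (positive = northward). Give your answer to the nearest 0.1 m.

ΔN = -507.7 m

The local north axis is (−sin φ cos λ, −sin φ sin λ, cos φ), giving ΔN = -55.887 − 400.701 − 51.096 = -507.68 m.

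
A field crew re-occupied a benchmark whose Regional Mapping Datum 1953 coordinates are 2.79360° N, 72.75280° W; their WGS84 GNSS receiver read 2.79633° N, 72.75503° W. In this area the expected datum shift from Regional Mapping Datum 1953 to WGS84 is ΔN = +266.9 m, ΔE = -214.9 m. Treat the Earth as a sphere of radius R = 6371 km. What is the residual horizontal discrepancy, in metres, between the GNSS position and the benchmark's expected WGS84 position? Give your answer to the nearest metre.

Observed coordinate differences: Δφ = +0.00273°, Δλ = -0.00223°.
Converting to metres (1° lat = 111195 m, cos φ = 0.998812): observed ΔN = 303.6 m, observed ΔE = -247.7 m.
Subtracting the expected shift leaves a residual of 303.6 − (266.9) = 36.7 m north and -247.7 − (-214.9) = -32.8 m east.
Residual distance = √(36.7² + (-32.8)²) = 49.2 m.

49 m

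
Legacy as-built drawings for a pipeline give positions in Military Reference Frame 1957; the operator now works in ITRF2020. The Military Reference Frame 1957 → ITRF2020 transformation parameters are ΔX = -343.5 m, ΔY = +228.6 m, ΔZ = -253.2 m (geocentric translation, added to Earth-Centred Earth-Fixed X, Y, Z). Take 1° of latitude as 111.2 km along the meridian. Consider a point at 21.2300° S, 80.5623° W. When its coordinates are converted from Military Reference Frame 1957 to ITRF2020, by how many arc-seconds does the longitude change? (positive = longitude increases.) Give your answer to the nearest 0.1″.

Δλ = -10.5″

sin φ = -0.362113, cos φ = 0.932134, sin λ = -0.986464, cos λ = 0.163975.
East component: ΔE = −sin λ·ΔX + cos λ·ΔY = −(-0.986464)(-343.5) + (0.163975)(228.6) = -301.37 m.
1° of latitude spans 111200 m; at latitude φ, 1° of longitude spans that × cos φ = 103653.3 m, so Δλ = -301.37 / 103653.3 × 3600 = -10.467″.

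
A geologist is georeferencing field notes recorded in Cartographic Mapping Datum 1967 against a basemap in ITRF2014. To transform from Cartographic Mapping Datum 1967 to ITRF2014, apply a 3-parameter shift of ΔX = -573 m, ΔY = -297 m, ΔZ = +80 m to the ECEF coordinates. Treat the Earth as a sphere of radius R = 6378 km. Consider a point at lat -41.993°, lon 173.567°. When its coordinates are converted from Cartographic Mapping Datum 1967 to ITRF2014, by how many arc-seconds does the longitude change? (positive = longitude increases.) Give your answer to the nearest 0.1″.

sin φ = -0.669040, cos φ = 0.743227, sin λ = 0.112041, cos λ = -0.993704.
East component: ΔE = −sin λ·ΔX + cos λ·ΔY = −(0.112041)(-573) + (-0.993704)(-297) = 359.33 m.
1° of latitude spans πR/180 = 111317 m; at latitude φ, 1° of longitude spans that × cos φ = 82733.8 m, so Δλ = 359.33 / 82733.8 × 3600 = 15.636″.

Δλ = 15.6″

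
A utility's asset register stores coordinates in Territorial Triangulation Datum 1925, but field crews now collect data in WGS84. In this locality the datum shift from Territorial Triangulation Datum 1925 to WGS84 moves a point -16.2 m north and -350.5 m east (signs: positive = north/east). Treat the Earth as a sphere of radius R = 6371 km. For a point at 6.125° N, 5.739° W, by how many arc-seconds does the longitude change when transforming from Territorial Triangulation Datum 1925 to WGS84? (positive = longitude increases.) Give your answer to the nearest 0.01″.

At latitude 6.125°, cos φ = 0.994291.
One radian of longitude at latitude φ spans R cos φ, so Δλ = ΔE / (R cos φ) = -350.5 / (6371000 × 0.994291) = -5.5331e-05 rad = -11.413″.

Δλ = -11.41″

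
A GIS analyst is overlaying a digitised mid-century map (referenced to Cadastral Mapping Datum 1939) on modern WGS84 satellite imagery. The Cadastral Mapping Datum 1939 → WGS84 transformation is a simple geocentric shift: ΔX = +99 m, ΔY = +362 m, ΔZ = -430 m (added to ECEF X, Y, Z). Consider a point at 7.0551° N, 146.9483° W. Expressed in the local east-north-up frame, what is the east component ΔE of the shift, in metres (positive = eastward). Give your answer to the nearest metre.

ΔE = -249 m

At φ = 7.0551°, λ = -146.9483°: sin φ = 0.122824, cos φ = 0.992428, sin λ = -0.545396, cos λ = -0.838179.
ΔE = −sin λ·ΔX + cos λ·ΔY = −(-0.545396)·(99) + (-0.838179)·(362) = -249.43 m.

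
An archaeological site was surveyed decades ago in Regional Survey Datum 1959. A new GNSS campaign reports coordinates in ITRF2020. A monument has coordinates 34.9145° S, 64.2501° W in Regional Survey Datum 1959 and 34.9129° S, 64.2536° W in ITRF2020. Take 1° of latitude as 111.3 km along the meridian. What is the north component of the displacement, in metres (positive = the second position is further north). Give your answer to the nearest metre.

ΔN = 178 m

Δφ = -34.9129° − -34.9145° = +0.0016°; Δλ = -64.2536° − -64.2501° = -0.0035°.
ΔN = Δφ × 111300 = 178.1 m; ΔE = Δλ × 111300 × cos(-34.9145°) = -0.0035 × 111300 × 0.820007 = -319.4 m.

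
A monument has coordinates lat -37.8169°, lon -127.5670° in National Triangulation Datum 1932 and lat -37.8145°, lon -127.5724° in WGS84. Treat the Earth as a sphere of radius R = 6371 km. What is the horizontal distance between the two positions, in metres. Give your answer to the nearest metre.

Δφ = -37.8145° − -37.8169° = +0.0024°; Δλ = -127.5724° − -127.5670° = -0.0054°.
1° along a meridian = πR/180 = 111195 m.
ΔN = Δφ × 111195 = 266.9 m; ΔE = Δλ × 111195 × cos(-37.8169°) = -0.0054 × 111195 × 0.789974 = -474.3 m.
Distance = √(ΔE² + ΔN²) = √((-474.3)² + 266.9²) = 544.3 m.

544 m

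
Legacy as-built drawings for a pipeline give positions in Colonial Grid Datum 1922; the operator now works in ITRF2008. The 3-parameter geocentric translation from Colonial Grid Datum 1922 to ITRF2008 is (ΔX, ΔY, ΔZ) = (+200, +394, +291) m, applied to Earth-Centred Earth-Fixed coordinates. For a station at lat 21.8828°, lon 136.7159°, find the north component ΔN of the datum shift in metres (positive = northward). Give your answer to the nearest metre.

ΔN = 224 m

At φ = 21.8828°, λ = 136.7159°: sin φ = 0.372709, cos φ = 0.927948, sin λ = 0.685616, cos λ = -0.727963.
ΔN = −sin φ cos λ·ΔX − sin φ sin λ·ΔY + cos φ·ΔZ = −(0.372709)(-0.727963)(200) − (0.372709)(0.685616)(394) + (0.927948)(291) = 223.62 m.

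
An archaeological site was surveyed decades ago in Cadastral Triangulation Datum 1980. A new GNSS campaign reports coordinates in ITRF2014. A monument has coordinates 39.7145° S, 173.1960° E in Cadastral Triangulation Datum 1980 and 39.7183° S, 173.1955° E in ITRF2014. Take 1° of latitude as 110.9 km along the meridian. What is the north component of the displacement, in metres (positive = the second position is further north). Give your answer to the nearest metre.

Δφ = -39.7183° − -39.7145° = -0.0038°; Δλ = 173.1955° − 173.1960° = -0.0005°.
ΔN = Δφ × 110900 = -421.4 m; ΔE = Δλ × 110900 × cos(-39.7145°) = -0.0005 × 110900 × 0.769238 = -42.7 m.

ΔN = -421 m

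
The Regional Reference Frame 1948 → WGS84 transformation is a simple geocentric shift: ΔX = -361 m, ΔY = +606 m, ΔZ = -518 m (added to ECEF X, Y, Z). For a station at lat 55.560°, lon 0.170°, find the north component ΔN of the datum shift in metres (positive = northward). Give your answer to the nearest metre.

ΔN = 3 m

The local north axis is (−sin φ cos λ, −sin φ sin λ, cos φ), giving ΔN = 297.722 − 1.483 − 292.951 = 3.29 m.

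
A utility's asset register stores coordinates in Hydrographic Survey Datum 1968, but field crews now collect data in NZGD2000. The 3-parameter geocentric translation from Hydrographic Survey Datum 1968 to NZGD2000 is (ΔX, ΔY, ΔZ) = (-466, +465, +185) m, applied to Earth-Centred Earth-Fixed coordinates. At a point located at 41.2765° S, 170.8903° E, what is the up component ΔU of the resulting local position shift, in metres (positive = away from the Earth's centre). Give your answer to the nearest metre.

At φ = -41.2765°, λ = 170.8903°: sin φ = -0.659693, cos φ = 0.751535, sin λ = 0.158325, cos λ = -0.987387.
ΔU = cos φ cos λ·ΔX + cos φ sin λ·ΔY + sin φ·ΔZ = (0.751535)(-0.987387)(-466) + (0.751535)(0.158325)(465) + (-0.659693)(185) = 279.08 m.

ΔU = 279 m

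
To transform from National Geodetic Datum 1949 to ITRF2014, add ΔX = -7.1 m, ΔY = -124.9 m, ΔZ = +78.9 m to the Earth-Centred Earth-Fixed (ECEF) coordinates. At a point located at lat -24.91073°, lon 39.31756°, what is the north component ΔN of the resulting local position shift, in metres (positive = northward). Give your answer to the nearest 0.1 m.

ΔN = 35.9 m

The local north axis is (−sin φ cos λ, −sin φ sin λ, cos φ), giving ΔN = -2.314 − 33.334 + 71.560 = 35.91 m.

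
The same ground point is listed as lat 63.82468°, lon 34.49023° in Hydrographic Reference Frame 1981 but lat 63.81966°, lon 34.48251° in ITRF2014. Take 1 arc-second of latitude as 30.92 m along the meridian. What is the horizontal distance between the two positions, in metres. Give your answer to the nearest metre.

675 m

Δφ = 63.81966° − 63.82468° = -0.00502°; Δλ = 34.48251° − 34.49023° = -0.00772°.
1° of latitude = 3600 × 30.92 = 111312 m.
ΔN = Δφ × 111312 = -558.8 m; ΔE = Δλ × 111312 × cos(63.82468°) = -0.00772 × 111312 × 0.441119 = -379.1 m.
Distance = √(ΔE² + ΔN²) = √((-379.1)² + (-558.8)²) = 675.2 m.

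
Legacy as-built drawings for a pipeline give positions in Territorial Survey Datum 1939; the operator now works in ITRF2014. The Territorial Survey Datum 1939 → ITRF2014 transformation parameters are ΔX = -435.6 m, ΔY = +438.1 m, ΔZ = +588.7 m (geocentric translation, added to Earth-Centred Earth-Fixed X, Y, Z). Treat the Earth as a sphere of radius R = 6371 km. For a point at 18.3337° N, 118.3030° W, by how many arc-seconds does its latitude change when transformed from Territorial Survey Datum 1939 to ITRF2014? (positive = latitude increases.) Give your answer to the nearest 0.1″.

Δφ = 19.9″

sin φ = 0.314551, cos φ = 0.949241, sin λ = -0.880453, cos λ = -0.474134.
North component: ΔN = −sin φ cos λ·ΔX − sin φ sin λ·ΔY + cos φ·ΔZ = −(0.314551)(-0.474134)(-435.6) − (0.314551)(-0.880453)(438.1) + (0.949241)(588.7) = 615.18 m.
1° of latitude spans πR/180 = 111195 m, so Δφ = 615.18 / 111195 × 3600 = 19.917″.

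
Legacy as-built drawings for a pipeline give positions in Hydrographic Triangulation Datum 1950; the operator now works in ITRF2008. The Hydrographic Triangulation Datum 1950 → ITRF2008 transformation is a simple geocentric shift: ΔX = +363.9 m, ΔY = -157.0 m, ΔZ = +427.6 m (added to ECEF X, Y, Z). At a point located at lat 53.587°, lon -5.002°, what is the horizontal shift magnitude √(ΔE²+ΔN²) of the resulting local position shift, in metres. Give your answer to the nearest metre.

At φ = 53.587°, λ = -5.002°: sin φ = 0.804759, cos φ = 0.593601, sin λ = -0.087191, cos λ = 0.996192.
ΔE = −sin λ·ΔX + cos λ·ΔY = −(-0.087191)·(363.9) + (0.996192)·(-157.0) = -124.67 m.
ΔN = −sin φ cos λ·ΔX − sin φ sin λ·ΔY + cos φ·ΔZ = −(0.804759)(0.996192)(363.9) − (0.804759)(-0.087191)(-157.0) + (0.593601)(427.6) = -48.93 m.
Horizontal magnitude = √(ΔE² + ΔN²) = √((-124.67)² + (-48.93)²) = 133.93 m.

134 m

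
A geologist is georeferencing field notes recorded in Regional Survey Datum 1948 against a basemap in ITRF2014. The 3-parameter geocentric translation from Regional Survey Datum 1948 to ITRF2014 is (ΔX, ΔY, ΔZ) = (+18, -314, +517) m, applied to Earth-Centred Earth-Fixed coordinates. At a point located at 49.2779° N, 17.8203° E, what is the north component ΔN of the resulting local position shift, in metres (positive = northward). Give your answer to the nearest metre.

ΔN = 397 m

The local north axis is (−sin φ cos λ, −sin φ sin λ, cos φ), giving ΔN = -12.987 + 72.828 + 337.286 = 397.13 m.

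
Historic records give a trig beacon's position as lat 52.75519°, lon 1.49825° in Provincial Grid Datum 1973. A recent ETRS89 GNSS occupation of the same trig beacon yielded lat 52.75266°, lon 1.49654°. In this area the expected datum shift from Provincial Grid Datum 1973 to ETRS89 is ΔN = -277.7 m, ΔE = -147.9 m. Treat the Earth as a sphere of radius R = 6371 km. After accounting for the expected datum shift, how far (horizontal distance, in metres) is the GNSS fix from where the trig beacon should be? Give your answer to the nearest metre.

Observed coordinate differences: Δφ = -0.00253°, Δλ = -0.00171°.
Converting to metres (1° lat = 111195 m, cos φ = 0.605222): observed ΔN = -281.3 m, observed ΔE = -115.1 m.
Subtracting the expected shift leaves a residual of -281.3 − (-277.7) = -3.6 m north and -115.1 − (-147.9) = 32.8 m east.
Residual distance = √((-3.6)² + 32.8²) = 33.0 m.

33 m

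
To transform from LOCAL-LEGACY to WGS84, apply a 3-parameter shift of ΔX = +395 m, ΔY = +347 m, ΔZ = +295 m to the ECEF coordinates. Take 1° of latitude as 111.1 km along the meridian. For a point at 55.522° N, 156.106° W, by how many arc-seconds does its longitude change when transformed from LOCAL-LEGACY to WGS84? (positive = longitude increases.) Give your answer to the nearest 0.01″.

sin φ = 0.824344, cos φ = 0.566090, sin λ = -0.405046, cos λ = -0.914296.
East component: ΔE = −sin λ·ΔX + cos λ·ΔY = −(-0.405046)(395) + (-0.914296)(347) = -157.27 m.
1° of latitude spans 111100 m; at latitude φ, 1° of longitude spans that × cos φ = 62892.6 m, so Δλ = -157.27 / 62892.6 × 3600 = -9.002″.

Δλ = -9.00″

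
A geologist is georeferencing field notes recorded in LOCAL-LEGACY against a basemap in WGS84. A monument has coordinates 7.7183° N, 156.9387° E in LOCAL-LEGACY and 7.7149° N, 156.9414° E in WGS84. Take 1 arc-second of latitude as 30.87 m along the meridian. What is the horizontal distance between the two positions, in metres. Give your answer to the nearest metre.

481 m

Δφ = 7.7149° − 7.7183° = -0.0034°; Δλ = 156.9414° − 156.9387° = +0.0027°.
1° of latitude = 3600 × 30.87 = 111132 m.
ΔN = Δφ × 111132 = -377.8 m; ΔE = Δλ × 111132 × cos(7.7183°) = +0.0027 × 111132 × 0.990940 = 297.3 m.
Distance = √(ΔE² + ΔN²) = √(297.3² + (-377.8)²) = 480.8 m.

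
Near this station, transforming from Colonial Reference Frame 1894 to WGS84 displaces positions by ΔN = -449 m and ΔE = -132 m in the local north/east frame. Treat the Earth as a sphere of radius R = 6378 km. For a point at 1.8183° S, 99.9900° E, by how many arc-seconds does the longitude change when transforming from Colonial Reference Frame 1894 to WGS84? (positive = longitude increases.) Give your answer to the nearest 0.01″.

Δλ = -4.27″

At latitude -1.8183°, cos φ = 0.999496.
One radian of longitude at latitude φ spans R cos φ, so Δλ = ΔE / (R cos φ) = -132.0 / (6378000 × 0.999496) = -2.0707e-05 rad = -4.271″.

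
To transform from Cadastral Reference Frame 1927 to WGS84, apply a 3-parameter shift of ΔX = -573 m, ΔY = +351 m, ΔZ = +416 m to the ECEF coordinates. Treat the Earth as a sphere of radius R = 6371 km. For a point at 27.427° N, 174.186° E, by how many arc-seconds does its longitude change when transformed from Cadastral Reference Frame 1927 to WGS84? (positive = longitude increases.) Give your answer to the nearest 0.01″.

sin φ = 0.460618, cos φ = 0.887598, sin λ = 0.101299, cos λ = -0.994856.
East component: ΔE = −sin λ·ΔX + cos λ·ΔY = −(0.101299)(-573) + (-0.994856)(351) = -291.15 m.
1° of latitude spans πR/180 = 111195 m; at latitude φ, 1° of longitude spans that × cos φ = 98696.4 m, so Δλ = -291.15 / 98696.4 × 3600 = -10.620″.

Δλ = -10.62″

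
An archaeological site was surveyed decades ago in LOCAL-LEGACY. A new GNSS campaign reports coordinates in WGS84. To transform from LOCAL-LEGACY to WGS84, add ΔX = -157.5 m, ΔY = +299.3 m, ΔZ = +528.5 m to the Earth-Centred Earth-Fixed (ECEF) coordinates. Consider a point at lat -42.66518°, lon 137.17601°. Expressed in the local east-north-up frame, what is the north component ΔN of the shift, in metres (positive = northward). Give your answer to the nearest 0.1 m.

The local north axis is (−sin φ cos λ, −sin φ sin λ, cos φ), giving ΔN = 78.288 + 137.880 + 388.620 = 604.79 m.

ΔN = 604.8 m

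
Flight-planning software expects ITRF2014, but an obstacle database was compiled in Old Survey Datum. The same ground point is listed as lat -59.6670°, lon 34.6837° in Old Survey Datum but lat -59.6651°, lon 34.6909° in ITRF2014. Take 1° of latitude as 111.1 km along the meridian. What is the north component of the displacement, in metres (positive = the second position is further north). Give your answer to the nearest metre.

Δφ = -59.6651° − -59.6670° = +0.0019°; Δλ = 34.6909° − 34.6837° = +0.0072°.
ΔN = Δφ × 111100 = 211.1 m; ΔE = Δλ × 111100 × cos(-59.6670°) = +0.0072 × 111100 × 0.505025 = 404.0 m.

ΔN = 211 m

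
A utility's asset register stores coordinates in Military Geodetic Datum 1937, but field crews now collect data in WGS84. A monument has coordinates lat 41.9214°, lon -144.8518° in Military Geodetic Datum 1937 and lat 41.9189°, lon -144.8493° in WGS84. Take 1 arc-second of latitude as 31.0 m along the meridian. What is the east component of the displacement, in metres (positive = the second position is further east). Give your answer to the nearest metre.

ΔE = 208 m

Δφ = 41.9189° − 41.9214° = -0.0025°; Δλ = -144.8493° − -144.8518° = +0.0025°.
1° of latitude = 3600 × 31.00 = 111600 m.
ΔN = Δφ × 111600 = -279.0 m; ΔE = Δλ × 111600 × cos(41.9214°) = +0.0025 × 111600 × 0.744062 = 207.6 m.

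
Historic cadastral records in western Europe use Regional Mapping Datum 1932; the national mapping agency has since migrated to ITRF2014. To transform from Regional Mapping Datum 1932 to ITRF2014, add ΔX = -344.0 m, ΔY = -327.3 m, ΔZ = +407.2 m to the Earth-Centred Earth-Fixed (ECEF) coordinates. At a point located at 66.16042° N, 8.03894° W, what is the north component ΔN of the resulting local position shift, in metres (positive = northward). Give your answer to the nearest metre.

The local north axis is (−sin φ cos λ, −sin φ sin λ, cos φ), giving ΔN = 311.558 − 41.866 + 164.581 = 434.27 m.

ΔN = 434 m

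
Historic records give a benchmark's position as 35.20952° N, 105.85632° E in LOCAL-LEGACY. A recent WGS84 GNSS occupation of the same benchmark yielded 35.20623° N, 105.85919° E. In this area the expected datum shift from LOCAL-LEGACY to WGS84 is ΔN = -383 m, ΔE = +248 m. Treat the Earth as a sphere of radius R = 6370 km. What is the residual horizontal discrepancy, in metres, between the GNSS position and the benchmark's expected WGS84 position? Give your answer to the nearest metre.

Observed coordinate differences: Δφ = -0.00329°, Δλ = +0.00287°.
Converting to metres (1° lat = 111177 m, cos φ = 0.817049): observed ΔN = -365.8 m, observed ΔE = 260.7 m.
Subtracting the expected shift leaves a residual of -365.8 − (-383) = 17.2 m north and 260.7 − (248) = 12.7 m east.
Residual distance = √(17.2² + 12.7²) = 21.4 m.

21 m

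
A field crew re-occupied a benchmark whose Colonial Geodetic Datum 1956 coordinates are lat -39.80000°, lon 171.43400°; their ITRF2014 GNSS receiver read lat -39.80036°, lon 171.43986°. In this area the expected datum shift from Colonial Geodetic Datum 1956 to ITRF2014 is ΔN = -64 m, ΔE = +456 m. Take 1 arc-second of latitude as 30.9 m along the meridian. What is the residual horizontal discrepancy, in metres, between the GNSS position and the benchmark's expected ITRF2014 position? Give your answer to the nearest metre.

Observed coordinate differences: Δφ = -0.00036°, Δλ = +0.00586°.
Converting to metres (1° lat = 111240 m, cos φ = 0.768284): observed ΔN = -40.0 m, observed ΔE = 500.8 m.
Subtracting the expected shift leaves a residual of -40.0 − (-64) = 24.0 m north and 500.8 − (456) = 44.8 m east.
Residual distance = √(24.0² + 44.8²) = 50.8 m.

51 m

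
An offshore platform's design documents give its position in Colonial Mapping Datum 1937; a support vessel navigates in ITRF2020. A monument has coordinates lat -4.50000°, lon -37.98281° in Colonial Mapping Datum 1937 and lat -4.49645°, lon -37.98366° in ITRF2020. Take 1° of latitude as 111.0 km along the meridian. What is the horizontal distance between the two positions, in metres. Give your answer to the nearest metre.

405 m

Δφ = -4.49645° − -4.50000° = +0.00355°; Δλ = -37.98366° − -37.98281° = -0.00085°.
ΔN = Δφ × 111000 = 394.0 m; ΔE = Δλ × 111000 × cos(-4.50000°) = -0.00085 × 111000 × 0.996917 = -94.1 m.
Distance = √(ΔE² + ΔN²) = √((-94.1)² + 394.0²) = 405.1 m.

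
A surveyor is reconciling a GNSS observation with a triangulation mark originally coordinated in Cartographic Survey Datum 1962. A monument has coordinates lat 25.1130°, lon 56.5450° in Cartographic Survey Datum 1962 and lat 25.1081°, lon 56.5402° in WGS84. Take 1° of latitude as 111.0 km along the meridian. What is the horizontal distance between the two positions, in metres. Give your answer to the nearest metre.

Δφ = 25.1081° − 25.1130° = -0.0049°; Δλ = 56.5402° − 56.5450° = -0.0048°.
ΔN = Δφ × 111000 = -543.9 m; ΔE = Δλ × 111000 × cos(25.1130°) = -0.0048 × 111000 × 0.905473 = -482.4 m.
Distance = √(ΔE² + ΔN²) = √((-482.4)² + (-543.9)²) = 727.0 m.

727 m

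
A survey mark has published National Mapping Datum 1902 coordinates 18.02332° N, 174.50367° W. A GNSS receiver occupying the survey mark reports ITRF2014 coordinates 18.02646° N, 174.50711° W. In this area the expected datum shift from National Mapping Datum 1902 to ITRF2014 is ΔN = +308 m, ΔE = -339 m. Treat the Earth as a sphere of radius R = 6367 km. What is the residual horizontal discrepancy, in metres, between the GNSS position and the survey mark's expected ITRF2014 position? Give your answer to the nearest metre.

48 m

Observed coordinate differences: Δφ = +0.00314°, Δλ = -0.00344°.
Converting to metres (1° lat = 111125 m, cos φ = 0.950931): observed ΔN = 348.9 m, observed ΔE = -363.5 m.
Subtracting the expected shift leaves a residual of 348.9 − (308) = 40.9 m north and -363.5 − (-339) = -24.5 m east.
Residual distance = √(40.9² + (-24.5)²) = 47.7 m.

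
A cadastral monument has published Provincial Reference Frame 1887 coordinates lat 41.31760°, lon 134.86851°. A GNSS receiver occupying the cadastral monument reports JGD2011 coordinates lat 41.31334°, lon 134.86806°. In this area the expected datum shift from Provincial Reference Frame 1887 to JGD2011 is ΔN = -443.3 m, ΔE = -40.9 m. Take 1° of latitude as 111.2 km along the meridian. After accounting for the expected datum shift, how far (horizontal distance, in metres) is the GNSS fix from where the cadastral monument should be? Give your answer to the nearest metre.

Observed coordinate differences: Δφ = -0.00426°, Δλ = -0.00045°.
Converting to metres (1° lat = 111200 m, cos φ = 0.751061): observed ΔN = -473.7 m, observed ΔE = -37.6 m.
Subtracting the expected shift leaves a residual of -473.7 − (-443.3) = -30.4 m north and -37.6 − (-40.9) = 3.3 m east.
Residual distance = √((-30.4)² + 3.3²) = 30.6 m.

31 m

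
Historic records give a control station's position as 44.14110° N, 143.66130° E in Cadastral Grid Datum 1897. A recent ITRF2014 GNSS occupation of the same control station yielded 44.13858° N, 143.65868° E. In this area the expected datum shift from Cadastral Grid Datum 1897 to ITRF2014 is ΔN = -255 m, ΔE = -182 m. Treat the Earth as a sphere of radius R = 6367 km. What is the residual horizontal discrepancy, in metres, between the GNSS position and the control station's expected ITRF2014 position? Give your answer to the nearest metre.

Observed coordinate differences: Δφ = -0.00252°, Δλ = -0.00262°.
Converting to metres (1° lat = 111125 m, cos φ = 0.717627): observed ΔN = -280.0 m, observed ΔE = -208.9 m.
Subtracting the expected shift leaves a residual of -280.0 − (-255) = -25.0 m north and -208.9 − (-182) = -26.9 m east.
Residual distance = √((-25.0)² + (-26.9)²) = 36.8 m.

37 m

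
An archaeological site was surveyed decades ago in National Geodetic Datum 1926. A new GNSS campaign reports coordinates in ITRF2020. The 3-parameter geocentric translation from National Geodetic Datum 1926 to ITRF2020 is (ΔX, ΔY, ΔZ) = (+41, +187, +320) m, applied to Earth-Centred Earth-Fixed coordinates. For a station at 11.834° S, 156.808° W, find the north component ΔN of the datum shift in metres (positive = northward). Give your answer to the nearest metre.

At φ = -11.834°, λ = -156.808°: sin φ = -0.205077, cos φ = 0.978746, sin λ = -0.393814, cos λ = -0.919190.
ΔN = −sin φ cos λ·ΔX − sin φ sin λ·ΔY + cos φ·ΔZ = −(-0.205077)(-0.919190)(41) − (-0.205077)(-0.393814)(187) + (0.978746)(320) = 290.37 m.

ΔN = 290 m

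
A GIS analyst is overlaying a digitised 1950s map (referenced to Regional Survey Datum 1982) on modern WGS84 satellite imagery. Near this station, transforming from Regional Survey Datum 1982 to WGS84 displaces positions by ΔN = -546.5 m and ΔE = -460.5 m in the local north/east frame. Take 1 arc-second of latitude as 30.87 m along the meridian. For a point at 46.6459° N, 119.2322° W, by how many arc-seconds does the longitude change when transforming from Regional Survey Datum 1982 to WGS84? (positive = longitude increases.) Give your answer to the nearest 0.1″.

At latitude 46.6459°, cos φ = 0.686505.
1″ of longitude at this latitude = 30.87 × cos φ = 21.1924 m, so Δλ = -460.5 / 21.1924 = -21.729″.

Δλ = -21.7″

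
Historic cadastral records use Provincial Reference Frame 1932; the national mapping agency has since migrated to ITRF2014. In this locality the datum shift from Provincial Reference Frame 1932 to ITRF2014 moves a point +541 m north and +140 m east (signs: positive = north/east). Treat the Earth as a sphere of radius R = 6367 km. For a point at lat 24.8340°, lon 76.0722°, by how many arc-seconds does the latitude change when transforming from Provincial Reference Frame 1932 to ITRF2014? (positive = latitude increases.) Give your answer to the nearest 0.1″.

Δφ = 17.5″

On a sphere of radius R, 1 rad of latitude = R, so Δφ = ΔN / R = 541.0 / 6367000 = 8.4969e-05 rad = 17.526″.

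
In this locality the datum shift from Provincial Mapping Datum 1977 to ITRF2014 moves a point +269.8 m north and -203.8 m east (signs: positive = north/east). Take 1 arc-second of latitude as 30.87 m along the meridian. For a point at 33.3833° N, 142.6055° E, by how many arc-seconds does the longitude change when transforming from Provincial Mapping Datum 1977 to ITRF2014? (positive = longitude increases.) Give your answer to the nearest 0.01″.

Δλ = -7.91″

At latitude 33.3833°, cos φ = 0.835008.
1″ of longitude at this latitude = 30.87 × cos φ = 25.7767 m, so Δλ = -203.8 / 25.7767 = -7.906″.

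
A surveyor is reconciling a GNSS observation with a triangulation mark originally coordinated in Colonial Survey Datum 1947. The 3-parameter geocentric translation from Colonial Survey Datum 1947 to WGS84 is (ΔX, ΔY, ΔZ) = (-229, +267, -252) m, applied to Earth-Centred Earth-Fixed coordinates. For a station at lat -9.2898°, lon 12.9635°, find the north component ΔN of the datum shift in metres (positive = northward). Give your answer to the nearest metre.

At φ = -9.2898°, λ = 12.9635°: sin φ = -0.161428, cos φ = 0.986884, sin λ = 0.224330, cos λ = 0.974513.
ΔN = −sin φ cos λ·ΔX − sin φ sin λ·ΔY + cos φ·ΔZ = −(-0.161428)(0.974513)(-229) − (-0.161428)(0.224330)(267) + (0.986884)(-252) = -275.05 m.

ΔN = -275 m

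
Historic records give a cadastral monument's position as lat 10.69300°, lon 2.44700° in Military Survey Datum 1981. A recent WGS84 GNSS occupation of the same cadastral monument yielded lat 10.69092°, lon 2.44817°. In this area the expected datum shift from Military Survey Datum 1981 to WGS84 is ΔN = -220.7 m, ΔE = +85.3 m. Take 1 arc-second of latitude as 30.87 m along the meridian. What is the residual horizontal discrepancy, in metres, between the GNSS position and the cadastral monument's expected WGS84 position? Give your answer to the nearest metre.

44 m

Observed coordinate differences: Δφ = -0.00208°, Δλ = +0.00117°.
Converting to metres (1° lat = 111132 m, cos φ = 0.982635): observed ΔN = -231.2 m, observed ΔE = 127.8 m.
Subtracting the expected shift leaves a residual of -231.2 − (-220.7) = -10.5 m north and 127.8 − (85.3) = 42.5 m east.
Residual distance = √((-10.5)² + 42.5²) = 43.7 m.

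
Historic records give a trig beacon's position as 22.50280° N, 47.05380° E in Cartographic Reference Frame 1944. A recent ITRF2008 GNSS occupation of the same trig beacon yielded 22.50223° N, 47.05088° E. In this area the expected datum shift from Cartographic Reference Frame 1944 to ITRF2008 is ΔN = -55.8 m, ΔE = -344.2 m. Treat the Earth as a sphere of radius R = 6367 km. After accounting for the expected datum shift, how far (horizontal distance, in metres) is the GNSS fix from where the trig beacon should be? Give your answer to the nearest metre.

Observed coordinate differences: Δφ = -0.00057°, Δλ = -0.00292°.
Converting to metres (1° lat = 111125 m, cos φ = 0.923861): observed ΔN = -63.3 m, observed ΔE = -299.8 m.
Subtracting the expected shift leaves a residual of -63.3 − (-55.8) = -7.5 m north and -299.8 − (-344.2) = 44.4 m east.
Residual distance = √((-7.5)² + 44.4²) = 45.1 m.

45 m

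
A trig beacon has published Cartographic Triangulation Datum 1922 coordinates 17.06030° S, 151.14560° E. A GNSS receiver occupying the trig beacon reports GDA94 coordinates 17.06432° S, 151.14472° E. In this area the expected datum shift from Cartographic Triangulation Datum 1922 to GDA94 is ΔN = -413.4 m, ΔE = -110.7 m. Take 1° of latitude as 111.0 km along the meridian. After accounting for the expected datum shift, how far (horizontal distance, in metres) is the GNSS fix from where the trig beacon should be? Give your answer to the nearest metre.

37 m

Observed coordinate differences: Δφ = -0.00402°, Δλ = -0.00088°.
Converting to metres (1° lat = 111000 m, cos φ = 0.955997): observed ΔN = -446.2 m, observed ΔE = -93.4 m.
Subtracting the expected shift leaves a residual of -446.2 − (-413.4) = -32.8 m north and -93.4 − (-110.7) = 17.3 m east.
Residual distance = √((-32.8)² + 17.3²) = 37.1 m.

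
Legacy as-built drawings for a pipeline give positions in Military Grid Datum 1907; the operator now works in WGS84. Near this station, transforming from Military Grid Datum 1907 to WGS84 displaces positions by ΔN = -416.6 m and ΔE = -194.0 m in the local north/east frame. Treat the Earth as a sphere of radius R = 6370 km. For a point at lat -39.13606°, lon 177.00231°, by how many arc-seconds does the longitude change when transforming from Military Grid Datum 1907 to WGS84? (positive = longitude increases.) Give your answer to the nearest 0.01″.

Δλ = -8.10″

At latitude -39.13606°, cos φ = 0.775649.
One radian of longitude at latitude φ spans R cos φ, so Δλ = ΔE / (R cos φ) = -194.0 / (6370000 × 0.775649) = -3.9264e-05 rad = -8.099″.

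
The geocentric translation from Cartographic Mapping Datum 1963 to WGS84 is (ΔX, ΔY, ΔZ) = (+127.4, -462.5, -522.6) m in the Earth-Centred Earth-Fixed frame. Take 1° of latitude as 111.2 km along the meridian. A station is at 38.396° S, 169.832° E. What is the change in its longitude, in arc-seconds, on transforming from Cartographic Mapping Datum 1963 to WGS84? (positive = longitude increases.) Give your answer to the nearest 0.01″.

Δλ = 17.88″

sin φ = -0.621093, cos φ = 0.783737, sin λ = 0.176535, cos λ = -0.984294.
East component: ΔE = −sin λ·ΔX + cos λ·ΔY = −(0.176535)(127.4) + (-0.984294)(-462.5) = 432.75 m.
1° of latitude spans 111200 m; at latitude φ, 1° of longitude spans that × cos φ = 87151.5 m, so Δλ = 432.75 / 87151.5 × 3600 = 17.876″.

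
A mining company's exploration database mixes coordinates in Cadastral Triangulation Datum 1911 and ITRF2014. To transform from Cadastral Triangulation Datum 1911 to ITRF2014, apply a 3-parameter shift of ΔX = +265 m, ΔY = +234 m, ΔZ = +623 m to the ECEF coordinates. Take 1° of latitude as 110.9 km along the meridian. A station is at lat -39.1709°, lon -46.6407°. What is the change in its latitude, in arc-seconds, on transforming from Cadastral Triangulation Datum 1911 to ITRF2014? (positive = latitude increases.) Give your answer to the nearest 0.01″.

sin φ = -0.631636, cos φ = 0.775265, sin λ = -0.727063, cos λ = 0.686571.
North component: ΔN = −sin φ cos λ·ΔX − sin φ sin λ·ΔY + cos φ·ΔZ = −(-0.631636)(0.686571)(265) − (-0.631636)(-0.727063)(234) + (0.775265)(623) = 490.45 m.
1° of latitude spans 110900 m, so Δφ = 490.45 / 110900 × 3600 = 15.921″.

Δφ = 15.92″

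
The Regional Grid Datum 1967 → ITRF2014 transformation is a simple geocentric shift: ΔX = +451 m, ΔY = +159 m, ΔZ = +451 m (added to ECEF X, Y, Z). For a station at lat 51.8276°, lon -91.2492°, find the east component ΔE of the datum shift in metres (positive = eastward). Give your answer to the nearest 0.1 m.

ΔE = 447.4 m

The local east axis at (φ, λ) is (−sin λ, cos λ, 0), so ΔE = −sin(-91.2492°)·451 + cos(-91.2492°)·159 = 447.43 m.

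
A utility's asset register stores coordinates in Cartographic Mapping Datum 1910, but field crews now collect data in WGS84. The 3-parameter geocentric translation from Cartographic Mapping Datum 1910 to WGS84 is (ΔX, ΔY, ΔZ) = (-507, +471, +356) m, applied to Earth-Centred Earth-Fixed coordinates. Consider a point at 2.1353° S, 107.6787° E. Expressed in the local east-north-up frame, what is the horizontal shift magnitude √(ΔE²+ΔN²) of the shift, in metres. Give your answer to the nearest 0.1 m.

508.6 m

The local east axis at (φ, λ) is (−sin λ, cos λ, 0), so ΔE = −sin(107.6787°)·(-507) + cos(107.6787°)·471 = 340.02 m.
The local north axis is (−sin φ cos λ, −sin φ sin λ, cos φ), giving ΔN = 5.737 + 16.720 + 355.753 = 378.21 m.
Horizontal magnitude = √(ΔE² + ΔN²) = √(340.02² + 378.21²) = 508.59 m.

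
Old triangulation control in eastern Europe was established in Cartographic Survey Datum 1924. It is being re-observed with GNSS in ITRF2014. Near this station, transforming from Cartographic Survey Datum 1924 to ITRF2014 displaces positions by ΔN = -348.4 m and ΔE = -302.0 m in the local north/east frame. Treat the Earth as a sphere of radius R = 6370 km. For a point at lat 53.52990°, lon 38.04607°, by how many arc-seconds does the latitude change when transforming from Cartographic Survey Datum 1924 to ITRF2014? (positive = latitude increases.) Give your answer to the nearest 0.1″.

On a sphere of radius R, 1 rad of latitude = R, so Δφ = ΔN / R = -348.4 / 6370000 = -5.4694e-05 rad = -11.281″.

Δφ = -11.3″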